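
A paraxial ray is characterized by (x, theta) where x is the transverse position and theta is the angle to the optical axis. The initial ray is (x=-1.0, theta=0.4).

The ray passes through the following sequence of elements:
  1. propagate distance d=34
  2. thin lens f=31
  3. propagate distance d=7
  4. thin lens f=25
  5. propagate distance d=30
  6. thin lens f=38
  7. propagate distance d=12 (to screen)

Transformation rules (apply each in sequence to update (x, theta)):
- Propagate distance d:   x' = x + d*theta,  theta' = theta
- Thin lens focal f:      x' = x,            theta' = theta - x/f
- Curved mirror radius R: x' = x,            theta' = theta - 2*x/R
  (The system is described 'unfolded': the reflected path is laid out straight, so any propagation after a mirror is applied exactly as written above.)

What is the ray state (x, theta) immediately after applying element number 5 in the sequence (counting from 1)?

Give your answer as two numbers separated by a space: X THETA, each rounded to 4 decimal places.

Initial: x=-1.0000 theta=0.4000
After 1 (propagate distance d=34): x=12.6000 theta=0.4000
After 2 (thin lens f=31): x=12.6000 theta=-1/155 (≈-0.0065)
After 3 (propagate distance d=7): x=1946/155 (≈12.5548) theta=-1/155 (≈-0.0065)
After 4 (thin lens f=25): x=1946/155 (≈12.5548) theta=-1971/3875 (≈-0.5086)
After 5 (propagate distance d=30): x=-2096/775 (≈-2.7045) theta=-1971/3875 (≈-0.5086)
Rounded to 4 decimal places: x = -2.7045, theta = -0.5086

Answer: -2.7045 -0.5086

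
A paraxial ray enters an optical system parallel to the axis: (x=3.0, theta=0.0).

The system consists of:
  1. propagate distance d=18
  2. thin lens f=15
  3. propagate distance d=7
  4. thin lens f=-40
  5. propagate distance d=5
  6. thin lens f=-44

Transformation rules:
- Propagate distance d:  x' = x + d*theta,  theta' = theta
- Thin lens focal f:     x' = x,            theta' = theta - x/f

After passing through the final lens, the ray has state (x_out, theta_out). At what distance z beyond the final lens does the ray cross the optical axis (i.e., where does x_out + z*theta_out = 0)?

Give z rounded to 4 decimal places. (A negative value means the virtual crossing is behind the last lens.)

Initial: x=3.0000 theta=0.0000
After 1 (propagate distance d=18): x=3.0000 theta=0.0000
After 2 (thin lens f=15): x=3.0000 theta=-0.2000
After 3 (propagate distance d=7): x=1.6000 theta=-0.2000
After 4 (thin lens f=-40): x=1.6000 theta=-0.1600
After 5 (propagate distance d=5): x=0.8000 theta=-0.1600
After 6 (thin lens f=-44): x=0.8000 theta=-39/275 (≈-0.1418)
z_focus = -x_out/theta_out = -(0.8000)/(-39/275) = 220/39 ≈ 5.6410
Rounded to 4 decimal places: z = 5.6410

Answer: 5.6410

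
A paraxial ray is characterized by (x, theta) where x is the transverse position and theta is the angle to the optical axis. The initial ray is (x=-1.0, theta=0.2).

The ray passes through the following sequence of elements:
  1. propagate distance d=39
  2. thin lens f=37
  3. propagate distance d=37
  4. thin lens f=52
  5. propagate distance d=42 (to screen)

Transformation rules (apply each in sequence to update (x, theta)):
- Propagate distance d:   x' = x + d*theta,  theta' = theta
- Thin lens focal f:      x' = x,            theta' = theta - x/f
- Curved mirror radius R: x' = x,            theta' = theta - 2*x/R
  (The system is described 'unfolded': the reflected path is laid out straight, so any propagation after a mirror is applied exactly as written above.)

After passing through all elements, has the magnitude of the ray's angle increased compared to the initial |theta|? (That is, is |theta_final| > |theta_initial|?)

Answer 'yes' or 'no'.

Answer: no

Derivation:
Initial: x=-1.0000 theta=0.2000
After 1 (propagate distance d=39): x=6.8000 theta=0.2000
After 2 (thin lens f=37): x=6.8000 theta=3/185 (≈0.0162)
After 3 (propagate distance d=37): x=7.4000 theta=3/185 (≈0.0162)
After 4 (thin lens f=52): x=7.4000 theta=-1213/9620 (≈-0.1261)
After 5 (propagate distance d=42 (to screen)): x=10121/4810 (≈2.1042) theta=-1213/9620 (≈-0.1261)
|theta_initial|=0.2000 |theta_final|=1213/9620 (≈0.1261) -> not increased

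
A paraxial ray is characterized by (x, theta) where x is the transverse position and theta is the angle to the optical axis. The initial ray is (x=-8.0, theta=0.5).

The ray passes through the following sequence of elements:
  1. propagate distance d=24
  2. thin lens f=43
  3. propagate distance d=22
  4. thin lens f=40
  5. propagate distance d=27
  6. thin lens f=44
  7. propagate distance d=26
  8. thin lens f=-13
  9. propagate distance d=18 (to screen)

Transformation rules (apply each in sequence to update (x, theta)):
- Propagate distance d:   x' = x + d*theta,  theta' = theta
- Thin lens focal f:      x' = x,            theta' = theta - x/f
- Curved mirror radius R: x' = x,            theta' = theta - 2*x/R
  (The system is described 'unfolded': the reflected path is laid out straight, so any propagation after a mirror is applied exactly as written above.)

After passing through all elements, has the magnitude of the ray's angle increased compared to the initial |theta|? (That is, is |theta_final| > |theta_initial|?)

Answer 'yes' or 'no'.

Initial: x=-8.0000 theta=0.5000
After 1 (propagate distance d=24): x=4.0000 theta=0.5000
After 2 (thin lens f=43): x=4.0000 theta=35/86 (≈0.4070)
After 3 (propagate distance d=22): x=557/43 (≈12.9535) theta=35/86 (≈0.4070)
After 4 (thin lens f=40): x=557/43 (≈12.9535) theta=143/1720 (≈0.0831)
After 5 (propagate distance d=27): x=26141/1720 (≈15.1983) theta=143/1720 (≈0.0831)
After 6 (thin lens f=44): x=26141/1720 (≈15.1983) theta=-19849/75680 (≈-0.2623)
After 7 (propagate distance d=26): x=63413/7568 (≈8.3791) theta=-19849/75680 (≈-0.2623)
After 8 (thin lens f=-13): x=63413/7568 (≈8.3791) theta=376093/983840 (≈0.3823)
After 9 (propagate distance d=18 (to screen)): x=87287/5720 (≈15.2600) theta=376093/983840 (≈0.3823)
|theta_initial|=0.5000 |theta_final|=376093/983840 (≈0.3823) -> not increased

Answer: no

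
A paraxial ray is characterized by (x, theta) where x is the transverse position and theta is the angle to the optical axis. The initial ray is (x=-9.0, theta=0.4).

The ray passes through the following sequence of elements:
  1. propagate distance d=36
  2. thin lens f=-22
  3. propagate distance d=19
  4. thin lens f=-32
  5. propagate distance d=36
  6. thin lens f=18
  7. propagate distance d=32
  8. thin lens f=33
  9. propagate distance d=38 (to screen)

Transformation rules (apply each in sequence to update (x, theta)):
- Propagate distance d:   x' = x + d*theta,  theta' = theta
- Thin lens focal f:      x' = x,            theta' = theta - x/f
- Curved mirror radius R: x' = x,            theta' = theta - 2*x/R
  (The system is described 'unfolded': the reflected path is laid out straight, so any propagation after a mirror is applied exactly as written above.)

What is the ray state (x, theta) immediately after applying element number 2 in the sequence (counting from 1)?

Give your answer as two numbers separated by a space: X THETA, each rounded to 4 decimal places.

Answer: 5.4000 0.6455

Derivation:
Initial: x=-9.0000 theta=0.4000
After 1 (propagate distance d=36): x=5.4000 theta=0.4000
After 2 (thin lens f=-22): x=5.4000 theta=71/110 (≈0.6455)
Rounded to 4 decimal places: x = 5.4000, theta = 0.6455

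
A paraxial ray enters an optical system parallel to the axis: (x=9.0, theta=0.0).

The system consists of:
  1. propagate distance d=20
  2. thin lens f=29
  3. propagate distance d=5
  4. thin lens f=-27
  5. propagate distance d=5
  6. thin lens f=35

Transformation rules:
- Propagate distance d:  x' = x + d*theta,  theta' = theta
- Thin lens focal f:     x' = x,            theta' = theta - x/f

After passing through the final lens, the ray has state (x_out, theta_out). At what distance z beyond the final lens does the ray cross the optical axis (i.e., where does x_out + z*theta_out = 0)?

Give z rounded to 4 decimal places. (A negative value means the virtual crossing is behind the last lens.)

Answer: 30.0203

Derivation:
Initial: x=9.0000 theta=0.0000
After 1 (propagate distance d=20): x=9.0000 theta=0.0000
After 2 (thin lens f=29): x=9.0000 theta=-9/29 (≈-0.3103)
After 3 (propagate distance d=5): x=216/29 (≈7.4483) theta=-9/29 (≈-0.3103)
After 4 (thin lens f=-27): x=216/29 (≈7.4483) theta=-1/29 (≈-0.0345)
After 5 (propagate distance d=5): x=211/29 (≈7.2759) theta=-1/29 (≈-0.0345)
After 6 (thin lens f=35): x=211/29 (≈7.2759) theta=-246/1015 (≈-0.2424)
z_focus = -x_out/theta_out = -(211/29)/(-246/1015) = 7385/246 ≈ 30.0203
Rounded to 4 decimal places: z = 30.0203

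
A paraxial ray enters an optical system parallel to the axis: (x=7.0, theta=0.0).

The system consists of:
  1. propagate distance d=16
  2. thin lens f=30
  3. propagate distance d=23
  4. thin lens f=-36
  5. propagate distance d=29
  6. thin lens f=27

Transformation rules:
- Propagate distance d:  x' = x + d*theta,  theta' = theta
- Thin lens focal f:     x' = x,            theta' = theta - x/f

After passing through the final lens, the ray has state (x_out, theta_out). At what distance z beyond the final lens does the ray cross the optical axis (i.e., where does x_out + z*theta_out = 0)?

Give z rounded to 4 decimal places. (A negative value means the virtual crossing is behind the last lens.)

Answer: -81.9742

Derivation:
Initial: x=7.0000 theta=0.0000
After 1 (propagate distance d=16): x=7.0000 theta=0.0000
After 2 (thin lens f=30): x=7.0000 theta=-7/30 (≈-0.2333)
After 3 (propagate distance d=23): x=49/30 (≈1.6333) theta=-7/30 (≈-0.2333)
After 4 (thin lens f=-36): x=49/30 (≈1.6333) theta=-203/1080 (≈-0.1880)
After 5 (propagate distance d=29): x=-4123/1080 (≈-3.8176) theta=-203/1080 (≈-0.1880)
After 6 (thin lens f=27): x=-4123/1080 (≈-3.8176) theta=-679/14580 (≈-0.0466)
z_focus = -x_out/theta_out = -(-4123/1080)/(-679/14580) = -15903/194 ≈ -81.9742
Rounded to 4 decimal places: z = -81.9742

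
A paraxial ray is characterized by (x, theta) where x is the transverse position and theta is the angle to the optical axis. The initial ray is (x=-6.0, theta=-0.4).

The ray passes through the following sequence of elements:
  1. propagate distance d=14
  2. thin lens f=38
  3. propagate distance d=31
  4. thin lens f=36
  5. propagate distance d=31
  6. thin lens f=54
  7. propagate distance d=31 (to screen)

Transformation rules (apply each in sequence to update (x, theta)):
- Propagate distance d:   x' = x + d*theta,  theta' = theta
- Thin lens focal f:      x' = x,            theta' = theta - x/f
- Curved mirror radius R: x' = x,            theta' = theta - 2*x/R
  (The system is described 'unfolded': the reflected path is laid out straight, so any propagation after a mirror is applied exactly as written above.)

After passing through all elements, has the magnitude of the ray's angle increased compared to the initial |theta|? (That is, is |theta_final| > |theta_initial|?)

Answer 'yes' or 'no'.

Answer: yes

Derivation:
Initial: x=-6.0000 theta=-0.4000
After 1 (propagate distance d=14): x=-11.6000 theta=-0.4000
After 2 (thin lens f=38): x=-11.6000 theta=-9/95 (≈-0.0947)
After 3 (propagate distance d=31): x=-1381/95 (≈-14.5368) theta=-9/95 (≈-0.0947)
After 4 (thin lens f=36): x=-1381/95 (≈-14.5368) theta=1057/3420 (≈0.3091)
After 5 (propagate distance d=31): x=-16949/3420 (≈-4.9558) theta=1057/3420 (≈0.3091)
After 6 (thin lens f=54): x=-16949/3420 (≈-4.9558) theta=74027/184680 (≈0.4008)
After 7 (propagate distance d=31 (to screen)): x=1379591/184680 (≈7.4702) theta=74027/184680 (≈0.4008)
|theta_initial|=0.4000 |theta_final|=74027/184680 (≈0.4008) -> increased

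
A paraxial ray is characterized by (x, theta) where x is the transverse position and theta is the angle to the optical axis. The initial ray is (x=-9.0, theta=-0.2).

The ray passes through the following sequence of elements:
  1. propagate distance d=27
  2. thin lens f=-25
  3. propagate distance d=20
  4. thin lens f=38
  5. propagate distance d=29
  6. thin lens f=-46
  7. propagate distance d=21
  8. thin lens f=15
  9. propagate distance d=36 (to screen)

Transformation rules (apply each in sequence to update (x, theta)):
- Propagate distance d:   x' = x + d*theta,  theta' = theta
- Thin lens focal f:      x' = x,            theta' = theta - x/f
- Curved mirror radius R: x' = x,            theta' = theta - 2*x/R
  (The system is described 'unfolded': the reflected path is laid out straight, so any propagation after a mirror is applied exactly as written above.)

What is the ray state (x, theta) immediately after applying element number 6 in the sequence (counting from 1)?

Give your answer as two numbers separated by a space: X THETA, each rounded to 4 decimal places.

Initial: x=-9.0000 theta=-0.2000
After 1 (propagate distance d=27): x=-14.4000 theta=-0.2000
After 2 (thin lens f=-25): x=-14.4000 theta=-0.7760
After 3 (propagate distance d=20): x=-29.9200 theta=-0.7760
After 4 (thin lens f=38): x=-29.9200 theta=27/2375 (≈0.0114)
After 5 (propagate distance d=29): x=-70277/2375 (≈-29.5903) theta=27/2375 (≈0.0114)
After 6 (thin lens f=-46): x=-70277/2375 (≈-29.5903) theta=-13807/21850 (≈-0.6319)
Rounded to 4 decimal places: x = -29.5903, theta = -0.6319

Answer: -29.5903 -0.6319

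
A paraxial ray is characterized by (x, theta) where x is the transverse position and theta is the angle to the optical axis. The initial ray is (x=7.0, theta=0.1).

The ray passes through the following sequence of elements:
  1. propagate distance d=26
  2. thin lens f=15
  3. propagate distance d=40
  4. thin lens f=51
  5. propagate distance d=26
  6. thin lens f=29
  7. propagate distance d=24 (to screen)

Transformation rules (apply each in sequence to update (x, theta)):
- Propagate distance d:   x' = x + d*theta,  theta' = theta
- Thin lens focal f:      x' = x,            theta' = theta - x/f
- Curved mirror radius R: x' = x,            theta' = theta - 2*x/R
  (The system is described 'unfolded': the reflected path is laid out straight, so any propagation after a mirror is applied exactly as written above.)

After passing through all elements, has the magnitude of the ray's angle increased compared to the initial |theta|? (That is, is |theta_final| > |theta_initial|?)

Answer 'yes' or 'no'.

Initial: x=7.0000 theta=0.1000
After 1 (propagate distance d=26): x=9.6000 theta=0.1000
After 2 (thin lens f=15): x=9.6000 theta=-0.5400
After 3 (propagate distance d=40): x=-12.0000 theta=-0.5400
After 4 (thin lens f=51): x=-12.0000 theta=-259/850 (≈-0.3047)
After 5 (propagate distance d=26): x=-8467/425 (≈-19.9224) theta=-259/850 (≈-0.3047)
After 6 (thin lens f=29): x=-8467/425 (≈-19.9224) theta=9423/24650 (≈0.3823)
After 7 (propagate distance d=24 (to screen)): x=-132467/12325 (≈-10.7478) theta=9423/24650 (≈0.3823)
|theta_initial|=0.1000 |theta_final|=9423/24650 (≈0.3823) -> increased

Answer: yes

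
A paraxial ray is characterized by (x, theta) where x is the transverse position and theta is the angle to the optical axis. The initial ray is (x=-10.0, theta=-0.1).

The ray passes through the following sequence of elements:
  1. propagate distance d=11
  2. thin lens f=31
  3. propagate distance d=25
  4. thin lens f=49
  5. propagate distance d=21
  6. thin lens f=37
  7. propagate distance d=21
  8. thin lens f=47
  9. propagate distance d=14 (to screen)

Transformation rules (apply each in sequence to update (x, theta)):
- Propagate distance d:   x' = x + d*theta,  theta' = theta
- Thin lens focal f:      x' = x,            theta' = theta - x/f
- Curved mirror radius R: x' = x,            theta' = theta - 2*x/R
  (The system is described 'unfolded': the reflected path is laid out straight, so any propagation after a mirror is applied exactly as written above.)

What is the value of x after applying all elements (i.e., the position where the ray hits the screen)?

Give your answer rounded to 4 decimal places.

Initial: x=-10.0000 theta=-0.1000
After 1 (propagate distance d=11): x=-11.1000 theta=-0.1000
After 2 (thin lens f=31): x=-11.1000 theta=8/31 (≈0.2581)
After 3 (propagate distance d=25): x=-1441/310 (≈-4.6484) theta=8/31 (≈0.2581)
After 4 (thin lens f=49): x=-1441/310 (≈-4.6484) theta=5361/15190 (≈0.3529)
After 5 (propagate distance d=21): x=2998/1085 (≈2.7631) theta=5361/15190 (≈0.3529)
After 6 (thin lens f=37): x=2998/1085 (≈2.7631) theta=31277/112406 (≈0.2783)
After 7 (propagate distance d=21): x=691007/80290 (≈8.6064) theta=31277/112406 (≈0.2783)
After 8 (thin lens f=47): x=691007/80290 (≈8.6064) theta=40533/426055 (≈0.0951)
After 9 (propagate distance d=14 (to screen)): x=37503421/3773630 (≈9.9383) theta=40533/426055 (≈0.0951)
Rounded to 4 decimal places: x = 9.9383

Answer: 9.9383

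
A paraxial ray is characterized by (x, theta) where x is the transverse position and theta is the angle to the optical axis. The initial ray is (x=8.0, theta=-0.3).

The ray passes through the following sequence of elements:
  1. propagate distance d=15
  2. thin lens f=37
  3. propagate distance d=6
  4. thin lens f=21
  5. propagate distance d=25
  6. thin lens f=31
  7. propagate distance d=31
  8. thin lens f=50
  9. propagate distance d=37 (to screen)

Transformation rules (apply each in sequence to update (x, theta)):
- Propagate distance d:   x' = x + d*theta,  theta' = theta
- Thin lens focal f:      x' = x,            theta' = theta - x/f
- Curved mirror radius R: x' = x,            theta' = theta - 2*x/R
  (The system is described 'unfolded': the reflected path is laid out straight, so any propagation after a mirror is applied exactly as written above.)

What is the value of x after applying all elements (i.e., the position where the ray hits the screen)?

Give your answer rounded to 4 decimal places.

Initial: x=8.0000 theta=-0.3000
After 1 (propagate distance d=15): x=3.5000 theta=-0.3000
After 2 (thin lens f=37): x=3.5000 theta=-73/185 (≈-0.3946)
After 3 (propagate distance d=6): x=419/370 (≈1.1324) theta=-73/185 (≈-0.3946)
After 4 (thin lens f=21): x=419/370 (≈1.1324) theta=-697/1554 (≈-0.4485)
After 5 (propagate distance d=25): x=-39163/3885 (≈-10.0806) theta=-697/1554 (≈-0.4485)
After 6 (thin lens f=31): x=-39163/3885 (≈-10.0806) theta=-9903/80290 (≈-0.1233)
After 7 (propagate distance d=31): x=-21607/1554 (≈-13.9041) theta=-9903/80290 (≈-0.1233)
After 8 (thin lens f=50): x=-21607/1554 (≈-13.9041) theta=372727/2408700 (≈0.1547)
After 9 (propagate distance d=37 (to screen)): x=-19699951/2408700 (≈-8.1787) theta=372727/2408700 (≈0.1547)
Rounded to 4 decimal places: x = -8.1787

Answer: -8.1787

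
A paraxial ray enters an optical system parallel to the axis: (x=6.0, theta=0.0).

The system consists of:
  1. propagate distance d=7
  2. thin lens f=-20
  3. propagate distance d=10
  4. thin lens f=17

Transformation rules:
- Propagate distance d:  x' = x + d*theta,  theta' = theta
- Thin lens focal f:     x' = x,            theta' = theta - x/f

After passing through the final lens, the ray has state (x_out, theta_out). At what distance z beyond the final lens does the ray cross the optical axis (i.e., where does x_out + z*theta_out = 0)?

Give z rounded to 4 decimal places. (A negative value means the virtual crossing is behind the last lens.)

Initial: x=6.0000 theta=0.0000
After 1 (propagate distance d=7): x=6.0000 theta=0.0000
After 2 (thin lens f=-20): x=6.0000 theta=0.3000
After 3 (propagate distance d=10): x=9.0000 theta=0.3000
After 4 (thin lens f=17): x=9.0000 theta=-39/170 (≈-0.2294)
z_focus = -x_out/theta_out = -(9.0000)/(-39/170) = 510/13 ≈ 39.2308
Rounded to 4 decimal places: z = 39.2308

Answer: 39.2308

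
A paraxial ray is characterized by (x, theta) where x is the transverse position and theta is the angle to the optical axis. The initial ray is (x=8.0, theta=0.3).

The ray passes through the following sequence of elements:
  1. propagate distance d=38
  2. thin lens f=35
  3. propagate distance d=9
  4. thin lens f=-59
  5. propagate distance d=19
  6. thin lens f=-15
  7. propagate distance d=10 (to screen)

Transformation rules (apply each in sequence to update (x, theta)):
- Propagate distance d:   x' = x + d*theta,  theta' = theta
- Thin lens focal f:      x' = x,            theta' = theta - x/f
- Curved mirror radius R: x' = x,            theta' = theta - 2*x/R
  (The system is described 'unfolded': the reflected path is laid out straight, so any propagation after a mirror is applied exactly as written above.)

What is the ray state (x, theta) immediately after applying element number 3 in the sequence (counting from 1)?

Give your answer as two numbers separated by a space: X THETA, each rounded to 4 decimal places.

Initial: x=8.0000 theta=0.3000
After 1 (propagate distance d=38): x=19.4000 theta=0.3000
After 2 (thin lens f=35): x=19.4000 theta=-89/350 (≈-0.2543)
After 3 (propagate distance d=9): x=5989/350 (≈17.1114) theta=-89/350 (≈-0.2543)
Rounded to 4 decimal places: x = 17.1114, theta = -0.2543

Answer: 17.1114 -0.2543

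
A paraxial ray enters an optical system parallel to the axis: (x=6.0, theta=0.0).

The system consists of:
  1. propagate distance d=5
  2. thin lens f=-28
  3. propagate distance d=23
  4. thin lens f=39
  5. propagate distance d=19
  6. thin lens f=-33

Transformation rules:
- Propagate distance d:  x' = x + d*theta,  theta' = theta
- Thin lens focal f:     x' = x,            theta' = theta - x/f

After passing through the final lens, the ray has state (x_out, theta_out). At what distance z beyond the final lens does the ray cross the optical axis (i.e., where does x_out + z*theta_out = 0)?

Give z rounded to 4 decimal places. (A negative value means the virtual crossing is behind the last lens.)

Initial: x=6.0000 theta=0.0000
After 1 (propagate distance d=5): x=6.0000 theta=0.0000
After 2 (thin lens f=-28): x=6.0000 theta=3/14 (≈0.2143)
After 3 (propagate distance d=23): x=153/14 (≈10.9286) theta=3/14 (≈0.2143)
After 4 (thin lens f=39): x=153/14 (≈10.9286) theta=-6/91 (≈-0.0659)
After 5 (propagate distance d=19): x=1761/182 (≈9.6758) theta=-6/91 (≈-0.0659)
After 6 (thin lens f=-33): x=1761/182 (≈9.6758) theta=5/22 (≈0.2273)
z_focus = -x_out/theta_out = -(1761/182)/(5/22) = -19371/455 ≈ -42.5736
Rounded to 4 decimal places: z = -42.5736

Answer: -42.5736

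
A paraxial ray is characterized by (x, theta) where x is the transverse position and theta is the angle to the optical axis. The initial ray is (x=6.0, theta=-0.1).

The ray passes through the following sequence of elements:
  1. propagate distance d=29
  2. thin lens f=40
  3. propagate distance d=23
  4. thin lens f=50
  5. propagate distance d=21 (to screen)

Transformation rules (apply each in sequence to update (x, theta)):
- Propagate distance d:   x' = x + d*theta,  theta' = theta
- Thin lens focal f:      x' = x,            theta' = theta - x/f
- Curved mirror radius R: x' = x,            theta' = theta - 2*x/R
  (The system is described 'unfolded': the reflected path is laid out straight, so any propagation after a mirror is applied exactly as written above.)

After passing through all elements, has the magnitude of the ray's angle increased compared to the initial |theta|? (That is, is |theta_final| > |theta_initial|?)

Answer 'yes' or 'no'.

Answer: yes

Derivation:
Initial: x=6.0000 theta=-0.1000
After 1 (propagate distance d=29): x=3.1000 theta=-0.1000
After 2 (thin lens f=40): x=3.1000 theta=-0.1775
After 3 (propagate distance d=23): x=-0.9825 theta=-0.1775
After 4 (thin lens f=50): x=-0.9825 theta=-3157/20000 (≈-0.1579)
After 5 (propagate distance d=21 (to screen)): x=-85947/20000 (≈-4.2974) theta=-3157/20000 (≈-0.1579)
|theta_initial|=0.1000 |theta_final|=3157/20000 (≈0.1579) -> increased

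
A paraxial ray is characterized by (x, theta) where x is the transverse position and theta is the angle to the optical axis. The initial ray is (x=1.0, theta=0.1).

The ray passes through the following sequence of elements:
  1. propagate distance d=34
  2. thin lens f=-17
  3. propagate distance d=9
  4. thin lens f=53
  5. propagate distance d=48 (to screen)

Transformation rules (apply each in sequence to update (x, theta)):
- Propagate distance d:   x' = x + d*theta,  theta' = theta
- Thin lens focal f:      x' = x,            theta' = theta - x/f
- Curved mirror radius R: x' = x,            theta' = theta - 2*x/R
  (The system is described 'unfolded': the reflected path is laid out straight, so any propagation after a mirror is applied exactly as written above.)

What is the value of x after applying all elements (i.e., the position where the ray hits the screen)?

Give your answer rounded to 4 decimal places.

Answer: 17.9433

Derivation:
Initial: x=1.0000 theta=0.1000
After 1 (propagate distance d=34): x=4.4000 theta=0.1000
After 2 (thin lens f=-17): x=4.4000 theta=61/170 (≈0.3588)
After 3 (propagate distance d=9): x=1297/170 (≈7.6294) theta=61/170 (≈0.3588)
After 4 (thin lens f=53): x=1297/170 (≈7.6294) theta=968/4505 (≈0.2149)
After 5 (propagate distance d=48 (to screen)): x=161669/9010 (≈17.9433) theta=968/4505 (≈0.2149)
Rounded to 4 decimal places: x = 17.9433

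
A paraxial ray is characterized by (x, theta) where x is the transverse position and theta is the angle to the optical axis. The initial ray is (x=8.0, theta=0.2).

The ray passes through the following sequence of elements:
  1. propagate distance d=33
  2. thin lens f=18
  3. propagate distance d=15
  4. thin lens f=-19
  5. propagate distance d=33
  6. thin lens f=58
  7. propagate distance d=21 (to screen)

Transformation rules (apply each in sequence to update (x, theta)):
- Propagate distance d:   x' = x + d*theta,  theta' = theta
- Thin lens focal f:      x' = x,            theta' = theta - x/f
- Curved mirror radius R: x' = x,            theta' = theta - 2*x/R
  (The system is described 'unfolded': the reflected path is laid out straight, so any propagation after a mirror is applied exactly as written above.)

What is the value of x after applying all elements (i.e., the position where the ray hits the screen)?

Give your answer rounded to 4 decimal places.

Answer: -10.2069

Derivation:
Initial: x=8.0000 theta=0.2000
After 1 (propagate distance d=33): x=14.6000 theta=0.2000
After 2 (thin lens f=18): x=14.6000 theta=-11/18 (≈-0.6111)
After 3 (propagate distance d=15): x=163/30 (≈5.4333) theta=-11/18 (≈-0.6111)
After 4 (thin lens f=-19): x=163/30 (≈5.4333) theta=-278/855 (≈-0.3251)
After 5 (propagate distance d=33): x=-3019/570 (≈-5.2965) theta=-278/855 (≈-0.3251)
After 6 (thin lens f=58): x=-3019/570 (≈-5.2965) theta=-23191/99180 (≈-0.2338)
After 7 (propagate distance d=21 (to screen)): x=-337439/33060 (≈-10.2069) theta=-23191/99180 (≈-0.2338)
Rounded to 4 decimal places: x = -10.2069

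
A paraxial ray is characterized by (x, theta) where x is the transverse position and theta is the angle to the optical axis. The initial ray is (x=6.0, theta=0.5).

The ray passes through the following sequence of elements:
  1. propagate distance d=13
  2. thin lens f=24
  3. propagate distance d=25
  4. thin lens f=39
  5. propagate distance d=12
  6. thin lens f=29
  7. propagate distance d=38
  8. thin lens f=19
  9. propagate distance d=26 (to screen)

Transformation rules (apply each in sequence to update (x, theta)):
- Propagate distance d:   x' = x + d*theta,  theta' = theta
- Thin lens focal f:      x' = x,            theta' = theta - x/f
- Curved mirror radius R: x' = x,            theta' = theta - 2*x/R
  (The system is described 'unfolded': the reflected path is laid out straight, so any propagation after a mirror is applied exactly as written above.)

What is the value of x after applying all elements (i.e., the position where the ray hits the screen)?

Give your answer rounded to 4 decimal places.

Initial: x=6.0000 theta=0.5000
After 1 (propagate distance d=13): x=12.5000 theta=0.5000
After 2 (thin lens f=24): x=12.5000 theta=-1/48 (≈-0.0208)
After 3 (propagate distance d=25): x=575/48 (≈11.9792) theta=-1/48 (≈-0.0208)
After 4 (thin lens f=39): x=575/48 (≈11.9792) theta=-307/936 (≈-0.3280)
After 5 (propagate distance d=12): x=1673/208 (≈8.0433) theta=-307/936 (≈-0.3280)
After 6 (thin lens f=29): x=1673/208 (≈8.0433) theta=-32863/54288 (≈-0.6053)
After 7 (propagate distance d=38): x=-812141/54288 (≈-14.9599) theta=-32863/54288 (≈-0.6053)
After 8 (thin lens f=19): x=-812141/54288 (≈-14.9599) theta=11734/64467 (≈0.1820)
After 9 (propagate distance d=26 (to screen)): x=-3516445/343824 (≈-10.2275) theta=11734/64467 (≈0.1820)
Rounded to 4 decimal places: x = -10.2275

Answer: -10.2275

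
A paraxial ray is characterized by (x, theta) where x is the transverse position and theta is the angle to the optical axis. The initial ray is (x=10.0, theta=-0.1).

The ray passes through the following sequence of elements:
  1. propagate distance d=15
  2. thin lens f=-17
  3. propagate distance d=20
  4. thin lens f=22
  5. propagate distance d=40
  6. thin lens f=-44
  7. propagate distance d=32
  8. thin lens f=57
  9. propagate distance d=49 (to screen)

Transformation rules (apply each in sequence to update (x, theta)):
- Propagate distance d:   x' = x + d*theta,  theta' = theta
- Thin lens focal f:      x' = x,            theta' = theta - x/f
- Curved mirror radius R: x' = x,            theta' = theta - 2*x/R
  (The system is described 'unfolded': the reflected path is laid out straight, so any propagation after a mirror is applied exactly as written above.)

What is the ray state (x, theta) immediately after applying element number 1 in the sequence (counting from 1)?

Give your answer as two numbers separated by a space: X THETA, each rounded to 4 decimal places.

Answer: 8.5000 -0.1000

Derivation:
Initial: x=10.0000 theta=-0.1000
After 1 (propagate distance d=15): x=8.5000 theta=-0.1000
Rounded to 4 decimal places: x = 8.5000, theta = -0.1000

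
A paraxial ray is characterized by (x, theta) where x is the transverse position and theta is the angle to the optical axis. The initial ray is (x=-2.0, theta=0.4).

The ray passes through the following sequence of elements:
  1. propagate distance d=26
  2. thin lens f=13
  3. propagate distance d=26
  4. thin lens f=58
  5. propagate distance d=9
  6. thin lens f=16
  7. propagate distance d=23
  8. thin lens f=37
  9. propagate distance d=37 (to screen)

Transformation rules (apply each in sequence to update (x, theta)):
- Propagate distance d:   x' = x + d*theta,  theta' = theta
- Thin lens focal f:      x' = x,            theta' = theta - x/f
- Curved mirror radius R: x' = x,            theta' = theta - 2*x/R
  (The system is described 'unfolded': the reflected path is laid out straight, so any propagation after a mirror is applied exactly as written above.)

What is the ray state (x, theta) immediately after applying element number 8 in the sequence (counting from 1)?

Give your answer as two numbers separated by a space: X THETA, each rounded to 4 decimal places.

Answer: -6.2246 -0.0795

Derivation:
Initial: x=-2.0000 theta=0.4000
After 1 (propagate distance d=26): x=8.4000 theta=0.4000
After 2 (thin lens f=13): x=8.4000 theta=-16/65 (≈-0.2462)
After 3 (propagate distance d=26): x=2.0000 theta=-16/65 (≈-0.2462)
After 4 (thin lens f=58): x=2.0000 theta=-529/1885 (≈-0.2806)
After 5 (propagate distance d=9): x=-991/1885 (≈-0.5257) theta=-529/1885 (≈-0.2806)
After 6 (thin lens f=16): x=-991/1885 (≈-0.5257) theta=-7473/30160 (≈-0.2478)
After 7 (propagate distance d=23): x=-37547/6032 (≈-6.2246) theta=-7473/30160 (≈-0.2478)
After 8 (thin lens f=37): x=-37547/6032 (≈-6.2246) theta=-44383/557960 (≈-0.0795)
Rounded to 4 decimal places: x = -6.2246, theta = -0.0795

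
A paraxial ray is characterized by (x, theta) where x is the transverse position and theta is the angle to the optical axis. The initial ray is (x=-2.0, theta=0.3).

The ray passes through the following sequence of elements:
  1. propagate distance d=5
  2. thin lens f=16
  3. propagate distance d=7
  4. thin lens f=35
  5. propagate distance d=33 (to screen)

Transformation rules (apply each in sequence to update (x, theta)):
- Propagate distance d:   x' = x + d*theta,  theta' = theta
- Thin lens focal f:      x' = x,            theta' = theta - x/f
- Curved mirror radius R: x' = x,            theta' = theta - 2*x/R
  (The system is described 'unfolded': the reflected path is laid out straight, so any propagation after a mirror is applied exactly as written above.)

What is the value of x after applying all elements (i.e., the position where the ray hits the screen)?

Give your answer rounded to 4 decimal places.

Answer: 11.0352

Derivation:
Initial: x=-2.0000 theta=0.3000
After 1 (propagate distance d=5): x=-0.5000 theta=0.3000
After 2 (thin lens f=16): x=-0.5000 theta=53/160 (≈0.3313)
After 3 (propagate distance d=7): x=291/160 (≈1.8188) theta=53/160 (≈0.3313)
After 4 (thin lens f=35): x=291/160 (≈1.8188) theta=391/1400 (≈0.2793)
After 5 (propagate distance d=33 (to screen)): x=61797/5600 (≈11.0352) theta=391/1400 (≈0.2793)
Rounded to 4 decimal places: x = 11.0352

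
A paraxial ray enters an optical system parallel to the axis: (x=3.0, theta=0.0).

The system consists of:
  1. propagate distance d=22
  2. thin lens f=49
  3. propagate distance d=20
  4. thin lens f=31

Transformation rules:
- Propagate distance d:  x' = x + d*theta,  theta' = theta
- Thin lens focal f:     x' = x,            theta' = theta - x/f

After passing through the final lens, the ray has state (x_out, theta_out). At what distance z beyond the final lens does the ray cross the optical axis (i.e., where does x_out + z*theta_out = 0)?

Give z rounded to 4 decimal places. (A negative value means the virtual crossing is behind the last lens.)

Answer: 14.9833

Derivation:
Initial: x=3.0000 theta=0.0000
After 1 (propagate distance d=22): x=3.0000 theta=0.0000
After 2 (thin lens f=49): x=3.0000 theta=-3/49 (≈-0.0612)
After 3 (propagate distance d=20): x=87/49 (≈1.7755) theta=-3/49 (≈-0.0612)
After 4 (thin lens f=31): x=87/49 (≈1.7755) theta=-180/1519 (≈-0.1185)
z_focus = -x_out/theta_out = -(87/49)/(-180/1519) = 899/60 ≈ 14.9833
Rounded to 4 decimal places: z = 14.9833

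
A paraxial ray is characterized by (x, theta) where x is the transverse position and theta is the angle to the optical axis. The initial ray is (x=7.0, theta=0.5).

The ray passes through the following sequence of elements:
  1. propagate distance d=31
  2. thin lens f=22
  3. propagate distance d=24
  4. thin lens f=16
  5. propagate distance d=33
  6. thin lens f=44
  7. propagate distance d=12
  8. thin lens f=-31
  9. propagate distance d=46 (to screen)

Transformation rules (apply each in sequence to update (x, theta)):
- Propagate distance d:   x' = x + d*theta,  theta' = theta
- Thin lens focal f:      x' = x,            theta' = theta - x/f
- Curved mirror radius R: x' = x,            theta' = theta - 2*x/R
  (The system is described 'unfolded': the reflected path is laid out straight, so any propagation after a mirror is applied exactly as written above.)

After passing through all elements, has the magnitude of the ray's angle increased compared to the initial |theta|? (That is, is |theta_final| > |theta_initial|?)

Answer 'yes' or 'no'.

Initial: x=7.0000 theta=0.5000
After 1 (propagate distance d=31): x=22.5000 theta=0.5000
After 2 (thin lens f=22): x=22.5000 theta=-23/44 (≈-0.5227)
After 3 (propagate distance d=24): x=219/22 (≈9.9545) theta=-23/44 (≈-0.5227)
After 4 (thin lens f=16): x=219/22 (≈9.9545) theta=-403/352 (≈-1.1449)
After 5 (propagate distance d=33): x=-9795/352 (≈-27.8267) theta=-403/352 (≈-1.1449)
After 6 (thin lens f=44): x=-9795/352 (≈-27.8267) theta=-7937/15488 (≈-0.5125)
After 7 (propagate distance d=12): x=-32889/968 (≈-33.9762) theta=-7937/15488 (≈-0.5125)
After 8 (thin lens f=-31): x=-32889/968 (≈-33.9762) theta=-772271/480128 (≈-1.6085)
After 9 (propagate distance d=46 (to screen)): x=-25918705/240064 (≈-107.9658) theta=-772271/480128 (≈-1.6085)
|theta_initial|=0.5000 |theta_final|=772271/480128 (≈1.6085) -> increased

Answer: yes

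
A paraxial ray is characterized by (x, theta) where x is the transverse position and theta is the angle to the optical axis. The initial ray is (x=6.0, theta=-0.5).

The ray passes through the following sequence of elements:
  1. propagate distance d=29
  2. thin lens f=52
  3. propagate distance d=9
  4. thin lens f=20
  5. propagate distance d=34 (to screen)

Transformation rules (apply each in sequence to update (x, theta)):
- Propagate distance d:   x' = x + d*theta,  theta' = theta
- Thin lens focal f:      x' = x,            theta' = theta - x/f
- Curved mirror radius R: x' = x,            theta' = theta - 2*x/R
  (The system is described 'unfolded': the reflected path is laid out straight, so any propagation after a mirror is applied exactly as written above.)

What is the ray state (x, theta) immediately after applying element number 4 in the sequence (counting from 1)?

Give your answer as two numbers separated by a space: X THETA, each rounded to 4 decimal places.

Initial: x=6.0000 theta=-0.5000
After 1 (propagate distance d=29): x=-8.5000 theta=-0.5000
After 2 (thin lens f=52): x=-8.5000 theta=-35/104 (≈-0.3365)
After 3 (propagate distance d=9): x=-1199/104 (≈-11.5288) theta=-35/104 (≈-0.3365)
After 4 (thin lens f=20): x=-1199/104 (≈-11.5288) theta=499/2080 (≈0.2399)
Rounded to 4 decimal places: x = -11.5288, theta = 0.2399

Answer: -11.5288 0.2399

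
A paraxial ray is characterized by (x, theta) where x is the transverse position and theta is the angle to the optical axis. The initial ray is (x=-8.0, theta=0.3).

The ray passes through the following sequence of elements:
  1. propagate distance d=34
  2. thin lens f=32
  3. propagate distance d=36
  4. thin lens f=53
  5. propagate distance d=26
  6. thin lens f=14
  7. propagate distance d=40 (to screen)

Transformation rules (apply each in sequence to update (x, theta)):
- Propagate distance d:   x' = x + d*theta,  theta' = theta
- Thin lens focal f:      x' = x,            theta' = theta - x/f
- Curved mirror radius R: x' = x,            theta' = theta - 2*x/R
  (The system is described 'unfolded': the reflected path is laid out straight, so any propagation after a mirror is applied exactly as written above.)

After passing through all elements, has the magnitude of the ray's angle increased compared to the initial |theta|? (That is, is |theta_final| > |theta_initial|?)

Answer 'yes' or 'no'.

Initial: x=-8.0000 theta=0.3000
After 1 (propagate distance d=34): x=2.2000 theta=0.3000
After 2 (thin lens f=32): x=2.2000 theta=37/160 (≈0.2313)
After 3 (propagate distance d=36): x=10.5250 theta=37/160 (≈0.2313)
After 4 (thin lens f=53): x=10.5250 theta=277/8480 (≈0.0327)
After 5 (propagate distance d=26): x=48227/4240 (≈11.3743) theta=277/8480 (≈0.0327)
After 6 (thin lens f=14): x=48227/4240 (≈11.3743) theta=-2893/3710 (≈-0.7798)
After 7 (propagate distance d=40 (to screen)): x=-588171/29680 (≈-19.8171) theta=-2893/3710 (≈-0.7798)
|theta_initial|=0.3000 |theta_final|=2893/3710 (≈0.7798) -> increased

Answer: yes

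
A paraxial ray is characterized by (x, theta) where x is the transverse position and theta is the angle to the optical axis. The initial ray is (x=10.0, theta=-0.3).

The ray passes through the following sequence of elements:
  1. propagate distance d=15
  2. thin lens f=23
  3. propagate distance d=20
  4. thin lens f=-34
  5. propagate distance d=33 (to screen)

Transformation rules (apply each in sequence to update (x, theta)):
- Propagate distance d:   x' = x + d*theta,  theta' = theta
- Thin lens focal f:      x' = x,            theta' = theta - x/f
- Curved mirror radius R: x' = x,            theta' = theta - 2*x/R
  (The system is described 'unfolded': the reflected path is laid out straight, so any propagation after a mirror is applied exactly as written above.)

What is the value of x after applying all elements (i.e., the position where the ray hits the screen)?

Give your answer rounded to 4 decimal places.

Answer: -28.2012

Derivation:
Initial: x=10.0000 theta=-0.3000
After 1 (propagate distance d=15): x=5.5000 theta=-0.3000
After 2 (thin lens f=23): x=5.5000 theta=-62/115 (≈-0.5391)
After 3 (propagate distance d=20): x=-243/46 (≈-5.2826) theta=-62/115 (≈-0.5391)
After 4 (thin lens f=-34): x=-243/46 (≈-5.2826) theta=-5431/7820 (≈-0.6945)
After 5 (propagate distance d=33 (to screen)): x=-220533/7820 (≈-28.2012) theta=-5431/7820 (≈-0.6945)
Rounded to 4 decimal places: x = -28.2012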